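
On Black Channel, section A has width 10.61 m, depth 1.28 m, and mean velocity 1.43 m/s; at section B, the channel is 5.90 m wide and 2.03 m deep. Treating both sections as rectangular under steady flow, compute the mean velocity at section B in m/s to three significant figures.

Q = A₁V₁ = (10.61×1.28) × 1.43 = 19.42 m³/s
A₂ = 5.90 × 2.03 = 11.98 m²
V₂ = Q/A₂ = 19.42/11.98 = 1.621 m/s

1.62 m/s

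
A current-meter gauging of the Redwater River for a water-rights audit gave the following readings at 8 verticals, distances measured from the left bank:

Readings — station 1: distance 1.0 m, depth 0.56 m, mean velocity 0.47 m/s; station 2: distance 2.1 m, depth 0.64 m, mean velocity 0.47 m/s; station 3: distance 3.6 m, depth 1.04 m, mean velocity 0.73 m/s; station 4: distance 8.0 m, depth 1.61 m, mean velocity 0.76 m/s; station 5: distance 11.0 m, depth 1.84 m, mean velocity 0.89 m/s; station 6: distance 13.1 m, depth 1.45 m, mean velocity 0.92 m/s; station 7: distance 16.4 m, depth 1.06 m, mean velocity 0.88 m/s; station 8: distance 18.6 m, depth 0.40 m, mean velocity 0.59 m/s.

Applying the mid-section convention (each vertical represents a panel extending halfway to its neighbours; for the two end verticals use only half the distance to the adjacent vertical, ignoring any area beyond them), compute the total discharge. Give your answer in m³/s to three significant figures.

w_1 = (2.1 − 1.0)/2 = 0.55 m; q_1 = 0.47 × 0.56 × 0.55 = 0.1448 m³/s
w_2 = (3.6 − 1.0)/2 = 1.3 m; q_2 = 0.47 × 0.64 × 1.3 = 0.3910 m³/s
w_3 = (8.0 − 2.1)/2 = 2.95 m; q_3 = 0.73 × 1.04 × 2.95 = 2.240 m³/s
w_4 = (11.0 − 3.6)/2 = 3.7 m; q_4 = 0.76 × 1.61 × 3.7 = 4.527 m³/s
w_5 = (13.1 − 8.0)/2 = 2.55 m; q_5 = 0.89 × 1.84 × 2.55 = 4.176 m³/s
w_6 = (16.4 − 11.0)/2 = 2.7 m; q_6 = 0.92 × 1.45 × 2.7 = 3.602 m³/s
w_7 = (18.6 − 13.1)/2 = 2.75 m; q_7 = 0.88 × 1.06 × 2.75 = 2.565 m³/s
w_8 = (18.6 − 16.4)/2 = 1.1 m; q_8 = 0.59 × 0.40 × 1.1 = 0.2596 m³/s
Q = Σ qᵢ = 17.91 m³/s

17.9 m³/s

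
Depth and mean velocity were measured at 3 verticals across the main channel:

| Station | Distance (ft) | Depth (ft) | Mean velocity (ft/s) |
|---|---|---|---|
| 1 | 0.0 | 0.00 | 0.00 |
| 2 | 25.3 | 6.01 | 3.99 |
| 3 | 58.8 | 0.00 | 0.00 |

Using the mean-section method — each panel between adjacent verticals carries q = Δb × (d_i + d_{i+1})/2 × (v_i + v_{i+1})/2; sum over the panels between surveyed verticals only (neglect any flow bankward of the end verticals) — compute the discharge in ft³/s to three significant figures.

353 ft³/s

Panel 1-2: Δb = 25.3 ft, d̄ = (0.00+6.01)/2 = 3.005, v̄ = (0.00+3.99)/2 = 1.995 → q = 25.3×3.005×1.995 = 151.7 ft³/s
Panel 2-3: Δb = 33.5 ft, d̄ = (6.01+0.00)/2 = 3.005, v̄ = (3.99+0.00)/2 = 1.995 → q = 33.5×3.005×1.995 = 200.8 ft³/s
Q = Σ q = 352.5 ft³/s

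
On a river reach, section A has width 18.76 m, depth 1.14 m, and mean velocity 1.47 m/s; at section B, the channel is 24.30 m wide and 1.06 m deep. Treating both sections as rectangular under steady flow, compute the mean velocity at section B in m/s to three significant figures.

1.22 m/s

Q = A₁V₁ = (18.76×1.14) × 1.47 = 31.44 m³/s
A₂ = 24.30 × 1.06 = 25.76 m²
V₂ = Q/A₂ = 31.44/25.76 = 1.221 m/s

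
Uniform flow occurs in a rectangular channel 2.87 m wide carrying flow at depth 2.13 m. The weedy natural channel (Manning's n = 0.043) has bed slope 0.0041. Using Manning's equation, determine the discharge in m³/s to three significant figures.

8.22 m³/s

A = b·y = 2.87 × 2.13 = 6.113 m²
P = b + 2y = 2.87 + 2×2.13 = 7.130 m
R = A/P = 6.113/7.130 = 0.8574 m
Q = (1/n)·A·R^(2/3)·S^(1/2) = (1/0.043) × 6.113 × 0.8574^(2/3) × 0.0041^(1/2) = 8.215 m³/s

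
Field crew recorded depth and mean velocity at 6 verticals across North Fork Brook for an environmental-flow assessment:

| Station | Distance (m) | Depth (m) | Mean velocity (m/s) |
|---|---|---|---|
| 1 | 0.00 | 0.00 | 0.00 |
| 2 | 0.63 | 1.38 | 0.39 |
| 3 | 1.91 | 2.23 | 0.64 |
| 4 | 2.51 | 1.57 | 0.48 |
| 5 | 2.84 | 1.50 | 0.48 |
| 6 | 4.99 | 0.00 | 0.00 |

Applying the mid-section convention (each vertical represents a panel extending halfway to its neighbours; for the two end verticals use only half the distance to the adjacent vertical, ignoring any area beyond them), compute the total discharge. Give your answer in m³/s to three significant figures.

3.10 m³/s

w_2 = (1.91 − 0.00)/2 = 0.955 m; q_2 = 0.39 × 1.38 × 0.955 = 0.5140 m³/s
w_3 = (2.51 − 0.63)/2 = 0.94 m; q_3 = 0.64 × 2.23 × 0.94 = 1.342 m³/s
w_4 = (2.84 − 1.91)/2 = 0.465 m; q_4 = 0.48 × 1.57 × 0.465 = 0.3504 m³/s
w_5 = (4.99 − 2.51)/2 = 1.24 m; q_5 = 0.48 × 1.50 × 1.24 = 0.8928 m³/s
Stations 1, 6 contribute zero (depth or velocity is 0).
Q = Σ qᵢ = 3.099 m³/s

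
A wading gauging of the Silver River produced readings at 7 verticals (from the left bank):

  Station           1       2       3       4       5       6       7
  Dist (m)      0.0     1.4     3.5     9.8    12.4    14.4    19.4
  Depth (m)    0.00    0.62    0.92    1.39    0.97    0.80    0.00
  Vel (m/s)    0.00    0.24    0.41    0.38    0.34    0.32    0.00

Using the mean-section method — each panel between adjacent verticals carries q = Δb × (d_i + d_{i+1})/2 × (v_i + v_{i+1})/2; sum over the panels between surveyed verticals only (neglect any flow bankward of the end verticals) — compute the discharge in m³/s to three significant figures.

Panel 1-2: Δb = 1.4 m, d̄ = (0.00+0.62)/2 = 0.31, v̄ = (0.00+0.24)/2 = 0.12 → q = 1.4×0.31×0.12 = 0.05208 m³/s
Panel 2-3: Δb = 2.1 m, d̄ = (0.62+0.92)/2 = 0.77, v̄ = (0.24+0.41)/2 = 0.325 → q = 2.1×0.77×0.325 = 0.5255 m³/s
Panel 3-4: Δb = 6.3 m, d̄ = (0.92+1.39)/2 = 1.155, v̄ = (0.41+0.38)/2 = 0.395 → q = 6.3×1.155×0.395 = 2.874 m³/s
Panel 4-5: Δb = 2.6 m, d̄ = (1.39+0.97)/2 = 1.18, v̄ = (0.38+0.34)/2 = 0.36 → q = 2.6×1.18×0.36 = 1.104 m³/s
Panel 5-6: Δb = 2 m, d̄ = (0.97+0.80)/2 = 0.885, v̄ = (0.34+0.32)/2 = 0.33 → q = 2×0.885×0.33 = 0.5841 m³/s
Panel 6-7: Δb = 5 m, d̄ = (0.80+0.00)/2 = 0.4, v̄ = (0.32+0.00)/2 = 0.16 → q = 5×0.4×0.16 = 0.3200 m³/s
Q = Σ q = 5.460 m³/s

5.46 m³/s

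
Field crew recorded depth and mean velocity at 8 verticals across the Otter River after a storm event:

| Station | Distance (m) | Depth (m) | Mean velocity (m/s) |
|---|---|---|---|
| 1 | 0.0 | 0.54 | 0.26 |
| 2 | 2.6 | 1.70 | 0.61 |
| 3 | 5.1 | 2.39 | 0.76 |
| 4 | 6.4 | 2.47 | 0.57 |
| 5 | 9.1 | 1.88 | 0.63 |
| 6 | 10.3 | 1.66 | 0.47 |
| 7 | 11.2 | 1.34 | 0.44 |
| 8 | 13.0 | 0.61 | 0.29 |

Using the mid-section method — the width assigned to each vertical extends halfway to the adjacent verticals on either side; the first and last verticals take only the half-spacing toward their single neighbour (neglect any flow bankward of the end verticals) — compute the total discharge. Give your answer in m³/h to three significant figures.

47400 m³/h

w_1 = (2.6 − 0.0)/2 = 1.3 m; q_1 = 0.26 × 0.54 × 1.3 = 0.1825 m³/s
w_2 = (5.1 − 0.0)/2 = 2.55 m; q_2 = 0.61 × 1.70 × 2.55 = 2.644 m³/s
w_3 = (6.4 − 2.6)/2 = 1.9 m; q_3 = 0.76 × 2.39 × 1.9 = 3.451 m³/s
w_4 = (9.1 − 5.1)/2 = 2 m; q_4 = 0.57 × 2.47 × 2 = 2.816 m³/s
w_5 = (10.3 − 6.4)/2 = 1.95 m; q_5 = 0.63 × 1.88 × 1.95 = 2.310 m³/s
w_6 = (11.2 − 9.1)/2 = 1.05 m; q_6 = 0.47 × 1.66 × 1.05 = 0.8192 m³/s
w_7 = (13.0 − 10.3)/2 = 1.35 m; q_7 = 0.44 × 1.34 × 1.35 = 0.7960 m³/s
w_8 = (13.0 − 11.2)/2 = 0.9 m; q_8 = 0.29 × 0.61 × 0.9 = 0.1592 m³/s
Q = Σ qᵢ = 13.18 m³/s
= 13.18 × 3600 = 47440 m³/h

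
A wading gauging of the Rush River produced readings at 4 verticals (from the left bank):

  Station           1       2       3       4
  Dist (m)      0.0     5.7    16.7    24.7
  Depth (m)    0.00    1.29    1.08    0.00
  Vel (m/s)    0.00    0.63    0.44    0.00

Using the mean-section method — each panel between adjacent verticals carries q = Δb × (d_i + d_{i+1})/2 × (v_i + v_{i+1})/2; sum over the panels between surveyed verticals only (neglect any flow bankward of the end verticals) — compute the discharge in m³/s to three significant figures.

Panel 1-2: Δb = 5.7 m, d̄ = (0.00+1.29)/2 = 0.645, v̄ = (0.00+0.63)/2 = 0.315 → q = 5.7×0.645×0.315 = 1.158 m³/s
Panel 2-3: Δb = 11 m, d̄ = (1.29+1.08)/2 = 1.185, v̄ = (0.63+0.44)/2 = 0.535 → q = 11×1.185×0.535 = 6.974 m³/s
Panel 3-4: Δb = 8 m, d̄ = (1.08+0.00)/2 = 0.54, v̄ = (0.44+0.00)/2 = 0.22 → q = 8×0.54×0.22 = 0.9504 m³/s
Q = Σ q = 9.082 m³/s

9.08 m³/s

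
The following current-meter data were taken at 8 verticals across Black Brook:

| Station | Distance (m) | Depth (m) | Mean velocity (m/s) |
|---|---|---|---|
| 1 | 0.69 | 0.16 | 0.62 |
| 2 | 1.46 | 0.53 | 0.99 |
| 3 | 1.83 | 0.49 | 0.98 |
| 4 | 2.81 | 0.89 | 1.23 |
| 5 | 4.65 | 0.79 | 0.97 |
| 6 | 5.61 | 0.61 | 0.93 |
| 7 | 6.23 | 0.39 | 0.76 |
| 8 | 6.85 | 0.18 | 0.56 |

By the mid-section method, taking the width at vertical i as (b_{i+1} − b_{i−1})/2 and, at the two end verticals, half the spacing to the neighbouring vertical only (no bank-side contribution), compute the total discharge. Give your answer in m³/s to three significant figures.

3.94 m³/s

w_1 = (1.46 − 0.69)/2 = 0.385 m; q_1 = 0.62 × 0.16 × 0.385 = 0.03819 m³/s
w_2 = (1.83 − 0.69)/2 = 0.57 m; q_2 = 0.99 × 0.53 × 0.57 = 0.2991 m³/s
w_3 = (2.81 − 1.46)/2 = 0.675 m; q_3 = 0.98 × 0.49 × 0.675 = 0.3241 m³/s
w_4 = (4.65 − 1.83)/2 = 1.41 m; q_4 = 1.23 × 0.89 × 1.41 = 1.544 m³/s
w_5 = (5.61 − 2.81)/2 = 1.4 m; q_5 = 0.97 × 0.79 × 1.4 = 1.073 m³/s
w_6 = (6.23 − 4.65)/2 = 0.79 m; q_6 = 0.93 × 0.61 × 0.79 = 0.4482 m³/s
w_7 = (6.85 − 5.61)/2 = 0.62 m; q_7 = 0.76 × 0.39 × 0.62 = 0.1838 m³/s
w_8 = (6.85 − 6.23)/2 = 0.31 m; q_8 = 0.56 × 0.18 × 0.31 = 0.03125 m³/s
Q = Σ qᵢ = 3.941 m³/s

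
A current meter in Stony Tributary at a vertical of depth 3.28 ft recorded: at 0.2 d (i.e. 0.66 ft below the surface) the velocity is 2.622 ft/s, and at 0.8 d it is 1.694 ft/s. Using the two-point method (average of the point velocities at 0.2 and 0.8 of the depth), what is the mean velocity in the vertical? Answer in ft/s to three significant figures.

2.16 ft/s

v̄ = (2.622 + 1.694) / 2 = 2.158 ft/s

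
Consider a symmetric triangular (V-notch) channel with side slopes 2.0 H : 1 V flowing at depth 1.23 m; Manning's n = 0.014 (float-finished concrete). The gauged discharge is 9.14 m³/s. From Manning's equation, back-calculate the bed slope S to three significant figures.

A = z·y² = 2.0×1.23² = 3.026 m²
P = 2y√(1+z²) = 2×1.23×√(1+2.0²) = 5.501 m
R = A/P = 3.026/5.501 = 0.5501 m
S = (Q·n / (1·A·R^(2/3)))² = (9.14×0.014 / (1×3.026×0.6713))² = 0.003968

0.00397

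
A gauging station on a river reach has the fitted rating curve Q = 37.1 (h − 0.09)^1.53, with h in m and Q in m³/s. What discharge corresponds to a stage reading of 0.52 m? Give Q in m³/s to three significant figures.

10.2 m³/s

Q = 37.1 × (0.52 − 0.09)^1.53 = 37.1 × 0.43^1.53 = 10.20 m³/s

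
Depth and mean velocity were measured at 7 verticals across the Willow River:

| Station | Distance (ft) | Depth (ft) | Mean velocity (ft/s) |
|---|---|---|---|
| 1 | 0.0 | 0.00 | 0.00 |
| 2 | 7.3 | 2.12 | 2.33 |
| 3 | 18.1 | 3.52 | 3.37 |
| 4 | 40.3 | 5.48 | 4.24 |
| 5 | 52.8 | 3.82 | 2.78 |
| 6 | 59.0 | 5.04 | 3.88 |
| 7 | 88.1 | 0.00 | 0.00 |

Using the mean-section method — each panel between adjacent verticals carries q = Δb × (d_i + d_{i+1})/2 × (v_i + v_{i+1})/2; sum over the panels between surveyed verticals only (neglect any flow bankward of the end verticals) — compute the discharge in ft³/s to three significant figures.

914 ft³/s

Panel 1-2: Δb = 7.3 ft, d̄ = (0.00+2.12)/2 = 1.06, v̄ = (0.00+2.33)/2 = 1.165 → q = 7.3×1.06×1.165 = 9.015 ft³/s
Panel 2-3: Δb = 10.8 ft, d̄ = (2.12+3.52)/2 = 2.82, v̄ = (2.33+3.37)/2 = 2.85 → q = 10.8×2.82×2.85 = 86.80 ft³/s
Panel 3-4: Δb = 22.2 ft, d̄ = (3.52+5.48)/2 = 4.5, v̄ = (3.37+4.24)/2 = 3.805 → q = 22.2×4.5×3.805 = 380.1 ft³/s
Panel 4-5: Δb = 12.5 ft, d̄ = (5.48+3.82)/2 = 4.65, v̄ = (4.24+2.78)/2 = 3.51 → q = 12.5×4.65×3.51 = 204.0 ft³/s
Panel 5-6: Δb = 6.2 ft, d̄ = (3.82+5.04)/2 = 4.43, v̄ = (2.78+3.88)/2 = 3.33 → q = 6.2×4.43×3.33 = 91.46 ft³/s
Panel 6-7: Δb = 29.1 ft, d̄ = (5.04+0.00)/2 = 2.52, v̄ = (3.88+0.00)/2 = 1.94 → q = 29.1×2.52×1.94 = 142.3 ft³/s
Q = Σ q = 913.7 ft³/s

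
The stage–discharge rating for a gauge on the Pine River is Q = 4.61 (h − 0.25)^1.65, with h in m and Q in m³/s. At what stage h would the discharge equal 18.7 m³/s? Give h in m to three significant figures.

h − h₀ = (Q/C)^(1/b) = (18.7/4.61)^(1/1.65) = 2.337 m
h = 0.25 + 2.337 = 2.587 m

2.59 m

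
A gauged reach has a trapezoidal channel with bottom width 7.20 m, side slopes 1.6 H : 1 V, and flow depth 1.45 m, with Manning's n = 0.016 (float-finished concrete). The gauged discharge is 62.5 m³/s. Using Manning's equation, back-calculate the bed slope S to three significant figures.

0.00468

A = (b + z·y)·y = (7.20 + 1.6×1.45)×1.45 = 13.80 m²
P = b + 2y√(1+z²) = 7.20 + 2×1.45×√(1+1.6²) = 12.67 m
R = A/P = 13.80/12.67 = 1.089 m
S = (Q·n / (1·A·R^(2/3)))² = (62.5×0.016 / (1×13.80×1.059))² = 0.004682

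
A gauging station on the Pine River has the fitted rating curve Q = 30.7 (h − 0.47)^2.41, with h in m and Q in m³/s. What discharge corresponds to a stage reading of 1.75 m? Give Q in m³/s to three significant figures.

Q = 30.7 × (1.75 − 0.47)^2.41 = 30.7 × 1.28^2.41 = 55.66 m³/s

55.7 m³/s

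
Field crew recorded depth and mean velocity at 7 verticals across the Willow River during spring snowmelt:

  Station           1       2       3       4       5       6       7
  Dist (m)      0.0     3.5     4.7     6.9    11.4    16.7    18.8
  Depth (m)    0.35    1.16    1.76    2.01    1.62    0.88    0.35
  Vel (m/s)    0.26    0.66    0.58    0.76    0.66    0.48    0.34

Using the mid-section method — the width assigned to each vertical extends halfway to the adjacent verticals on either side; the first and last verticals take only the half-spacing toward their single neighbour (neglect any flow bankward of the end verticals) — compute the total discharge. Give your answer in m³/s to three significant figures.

w_1 = (3.5 − 0.0)/2 = 1.75 m; q_1 = 0.26 × 0.35 × 1.75 = 0.1593 m³/s
w_2 = (4.7 − 0.0)/2 = 2.35 m; q_2 = 0.66 × 1.16 × 2.35 = 1.799 m³/s
w_3 = (6.9 − 3.5)/2 = 1.7 m; q_3 = 0.58 × 1.76 × 1.7 = 1.735 m³/s
w_4 = (11.4 − 4.7)/2 = 3.35 m; q_4 = 0.76 × 2.01 × 3.35 = 5.117 m³/s
w_5 = (16.7 − 6.9)/2 = 4.9 m; q_5 = 0.66 × 1.62 × 4.9 = 5.239 m³/s
w_6 = (18.8 − 11.4)/2 = 3.7 m; q_6 = 0.48 × 0.88 × 3.7 = 1.563 m³/s
w_7 = (18.8 − 16.7)/2 = 1.05 m; q_7 = 0.34 × 0.35 × 1.05 = 0.1250 m³/s
Q = Σ qᵢ = 15.74 m³/s

15.7 m³/s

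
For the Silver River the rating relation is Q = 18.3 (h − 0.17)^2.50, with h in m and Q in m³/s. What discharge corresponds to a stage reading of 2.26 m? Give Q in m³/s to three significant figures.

Q = 18.3 × (2.26 − 0.17)^2.50 = 18.3 × 2.09^2.50 = 115.6 m³/s

116 m³/s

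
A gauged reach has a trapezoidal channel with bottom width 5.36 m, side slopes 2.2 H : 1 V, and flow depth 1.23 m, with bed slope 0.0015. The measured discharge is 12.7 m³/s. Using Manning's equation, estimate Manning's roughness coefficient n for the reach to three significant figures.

A = (b + z·y)·y = (5.36 + 2.2×1.23)×1.23 = 9.921 m²
P = b + 2y√(1+z²) = 5.36 + 2×1.23×√(1+2.2²) = 11.30 m
R = A/P = 9.921/11.30 = 0.8776 m
n = (1/Q)·A·R^(2/3)·S^(1/2) = (1/12.7) × 9.921 × 0.9166 × 0.03873 = 0.02773

0.0277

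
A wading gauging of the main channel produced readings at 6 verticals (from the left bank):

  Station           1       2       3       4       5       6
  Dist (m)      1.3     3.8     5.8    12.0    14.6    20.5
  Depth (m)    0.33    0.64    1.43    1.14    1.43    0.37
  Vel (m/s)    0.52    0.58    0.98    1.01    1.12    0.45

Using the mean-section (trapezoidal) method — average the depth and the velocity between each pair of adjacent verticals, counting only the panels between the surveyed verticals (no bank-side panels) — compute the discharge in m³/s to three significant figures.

Panel 1-2: Δb = 2.5 m, d̄ = (0.33+0.64)/2 = 0.485, v̄ = (0.52+0.58)/2 = 0.55 → q = 2.5×0.485×0.55 = 0.6669 m³/s
Panel 2-3: Δb = 2 m, d̄ = (0.64+1.43)/2 = 1.035, v̄ = (0.58+0.98)/2 = 0.78 → q = 2×1.035×0.78 = 1.615 m³/s
Panel 3-4: Δb = 6.2 m, d̄ = (1.43+1.14)/2 = 1.285, v̄ = (0.98+1.01)/2 = 0.995 → q = 6.2×1.285×0.995 = 7.927 m³/s
Panel 4-5: Δb = 2.6 m, d̄ = (1.14+1.43)/2 = 1.285, v̄ = (1.01+1.12)/2 = 1.065 → q = 2.6×1.285×1.065 = 3.558 m³/s
Panel 5-6: Δb = 5.9 m, d̄ = (1.43+0.37)/2 = 0.9, v̄ = (1.12+0.45)/2 = 0.785 → q = 5.9×0.9×0.785 = 4.168 m³/s
Q = Σ q = 17.94 m³/s

17.9 m³/s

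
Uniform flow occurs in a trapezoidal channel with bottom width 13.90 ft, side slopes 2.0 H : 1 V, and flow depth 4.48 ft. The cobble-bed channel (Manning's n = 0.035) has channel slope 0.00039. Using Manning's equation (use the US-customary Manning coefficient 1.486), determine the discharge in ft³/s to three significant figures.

179 ft³/s

A = (b + z·y)·y = (13.90 + 2.0×4.48)×4.48 = 102.4 ft²
P = b + 2y√(1+z²) = 13.90 + 2×4.48×√(1+2.0²) = 33.94 ft
R = A/P = 102.4/33.94 = 3.018 ft
Q = (1.486/n)·A·R^(2/3)·S^(1/2) = (1.486/0.035) × 102.4 × 3.018^(2/3) × 0.00039^(1/2) = 179.3 ft³/s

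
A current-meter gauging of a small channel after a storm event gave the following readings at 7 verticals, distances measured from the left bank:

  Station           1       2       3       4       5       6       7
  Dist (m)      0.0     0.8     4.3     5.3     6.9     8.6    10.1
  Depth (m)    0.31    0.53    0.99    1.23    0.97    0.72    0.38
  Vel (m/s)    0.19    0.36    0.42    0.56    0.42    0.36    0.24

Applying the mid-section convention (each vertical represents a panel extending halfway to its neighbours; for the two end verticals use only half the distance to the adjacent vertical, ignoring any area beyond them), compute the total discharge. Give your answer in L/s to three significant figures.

3420 L/s

w_1 = (0.8 − 0.0)/2 = 0.4 m; q_1 = 0.19 × 0.31 × 0.4 = 0.02356 m³/s
w_2 = (4.3 − 0.0)/2 = 2.15 m; q_2 = 0.36 × 0.53 × 2.15 = 0.4102 m³/s
w_3 = (5.3 − 0.8)/2 = 2.25 m; q_3 = 0.42 × 0.99 × 2.25 = 0.9356 m³/s
w_4 = (6.9 − 4.3)/2 = 1.3 m; q_4 = 0.56 × 1.23 × 1.3 = 0.8954 m³/s
w_5 = (8.6 − 5.3)/2 = 1.65 m; q_5 = 0.42 × 0.97 × 1.65 = 0.6722 m³/s
w_6 = (10.1 − 6.9)/2 = 1.6 m; q_6 = 0.36 × 0.72 × 1.6 = 0.4147 m³/s
w_7 = (10.1 − 8.6)/2 = 0.75 m; q_7 = 0.24 × 0.38 × 0.75 = 0.06840 m³/s
Q = Σ qᵢ = 3.420 m³/s
= 3.420 × 1000 = 3420 L/s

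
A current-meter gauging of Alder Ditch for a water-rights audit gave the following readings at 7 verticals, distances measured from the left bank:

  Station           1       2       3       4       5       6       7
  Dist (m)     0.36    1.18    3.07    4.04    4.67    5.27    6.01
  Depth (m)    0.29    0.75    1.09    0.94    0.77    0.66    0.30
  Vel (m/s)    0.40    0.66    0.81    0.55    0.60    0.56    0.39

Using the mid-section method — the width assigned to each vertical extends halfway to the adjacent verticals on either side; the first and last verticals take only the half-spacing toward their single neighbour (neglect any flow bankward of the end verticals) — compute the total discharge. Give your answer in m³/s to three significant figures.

2.97 m³/s

w_1 = (1.18 − 0.36)/2 = 0.41 m; q_1 = 0.40 × 0.29 × 0.41 = 0.04756 m³/s
w_2 = (3.07 − 0.36)/2 = 1.355 m; q_2 = 0.66 × 0.75 × 1.355 = 0.6707 m³/s
w_3 = (4.04 − 1.18)/2 = 1.43 m; q_3 = 0.81 × 1.09 × 1.43 = 1.263 m³/s
w_4 = (4.67 − 3.07)/2 = 0.8 m; q_4 = 0.55 × 0.94 × 0.8 = 0.4136 m³/s
w_5 = (5.27 − 4.04)/2 = 0.615 m; q_5 = 0.60 × 0.77 × 0.615 = 0.2841 m³/s
w_6 = (6.01 − 4.67)/2 = 0.67 m; q_6 = 0.56 × 0.66 × 0.67 = 0.2476 m³/s
w_7 = (6.01 − 5.27)/2 = 0.37 m; q_7 = 0.39 × 0.30 × 0.37 = 0.04329 m³/s
Q = Σ qᵢ = 2.969 m³/s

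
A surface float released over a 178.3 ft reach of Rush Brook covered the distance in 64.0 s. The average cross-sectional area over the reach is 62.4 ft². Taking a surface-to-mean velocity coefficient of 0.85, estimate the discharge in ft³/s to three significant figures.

v_surface = L / t̄ = 178.3 / 64 = 2.786 ft/s
v_mean = 0.85 × 2.786 = 2.368 ft/s
Q = A × v_mean = 62.4 × 2.368 = 147.8 ft³/s

148 ft³/s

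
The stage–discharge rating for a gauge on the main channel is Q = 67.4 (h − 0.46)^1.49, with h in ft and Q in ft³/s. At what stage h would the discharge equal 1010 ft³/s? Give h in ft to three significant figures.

h − h₀ = (Q/C)^(1/b) = (1010/67.4)^(1/1.49) = 6.152 ft
h = 0.46 + 6.152 = 6.612 ft

6.61 ft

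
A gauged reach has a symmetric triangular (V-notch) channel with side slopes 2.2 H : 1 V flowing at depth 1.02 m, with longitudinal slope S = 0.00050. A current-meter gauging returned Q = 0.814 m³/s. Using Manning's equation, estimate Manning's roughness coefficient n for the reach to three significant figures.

A = z·y² = 2.2×1.02² = 2.289 m²
P = 2y√(1+z²) = 2×1.02×√(1+2.2²) = 4.930 m
R = A/P = 2.289/4.930 = 0.4643 m
n = (1/Q)·A·R^(2/3)·S^(1/2) = (1/0.814) × 2.289 × 0.5996 × 0.02236 = 0.03770

0.0377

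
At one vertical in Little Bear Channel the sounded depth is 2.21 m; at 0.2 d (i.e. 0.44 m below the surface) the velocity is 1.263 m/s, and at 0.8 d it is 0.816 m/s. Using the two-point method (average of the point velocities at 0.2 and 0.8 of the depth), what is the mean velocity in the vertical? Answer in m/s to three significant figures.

1.04 m/s

v̄ = (1.263 + 0.816) / 2 = 1.040 m/s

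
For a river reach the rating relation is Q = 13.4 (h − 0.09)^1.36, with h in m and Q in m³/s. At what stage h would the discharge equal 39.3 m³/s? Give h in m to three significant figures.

h − h₀ = (Q/C)^(1/b) = (39.3/13.4)^(1/1.36) = 2.206 m
h = 0.09 + 2.206 = 2.296 m

2.30 m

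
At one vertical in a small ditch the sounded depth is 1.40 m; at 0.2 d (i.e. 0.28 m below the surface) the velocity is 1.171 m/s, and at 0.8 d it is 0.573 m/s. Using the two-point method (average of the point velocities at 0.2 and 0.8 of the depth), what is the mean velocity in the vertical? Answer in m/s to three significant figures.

v̄ = (1.171 + 0.573) / 2 = 0.8720 m/s

0.872 m/s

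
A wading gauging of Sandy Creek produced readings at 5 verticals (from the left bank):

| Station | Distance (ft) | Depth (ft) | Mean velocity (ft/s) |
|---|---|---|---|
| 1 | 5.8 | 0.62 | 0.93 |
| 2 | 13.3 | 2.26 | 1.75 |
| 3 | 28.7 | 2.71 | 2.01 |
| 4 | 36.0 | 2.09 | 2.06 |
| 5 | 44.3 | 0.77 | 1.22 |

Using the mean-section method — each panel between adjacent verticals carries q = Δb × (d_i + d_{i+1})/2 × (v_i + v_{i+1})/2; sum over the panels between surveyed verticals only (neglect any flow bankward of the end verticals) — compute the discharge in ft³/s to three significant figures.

Panel 1-2: Δb = 7.5 ft, d̄ = (0.62+2.26)/2 = 1.44, v̄ = (0.93+1.75)/2 = 1.34 → q = 7.5×1.44×1.34 = 14.47 ft³/s
Panel 2-3: Δb = 15.4 ft, d̄ = (2.26+2.71)/2 = 2.485, v̄ = (1.75+2.01)/2 = 1.88 → q = 15.4×2.485×1.88 = 71.95 ft³/s
Panel 3-4: Δb = 7.3 ft, d̄ = (2.71+2.09)/2 = 2.4, v̄ = (2.01+2.06)/2 = 2.035 → q = 7.3×2.4×2.035 = 35.65 ft³/s
Panel 4-5: Δb = 8.3 ft, d̄ = (2.09+0.77)/2 = 1.43, v̄ = (2.06+1.22)/2 = 1.64 → q = 8.3×1.43×1.64 = 19.47 ft³/s
Q = Σ q = 141.5 ft³/s

142 ft³/s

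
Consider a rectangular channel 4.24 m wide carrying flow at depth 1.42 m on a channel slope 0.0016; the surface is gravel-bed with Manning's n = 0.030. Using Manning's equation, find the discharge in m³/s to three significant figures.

7.21 m³/s

A = b·y = 4.24 × 1.42 = 6.021 m²
P = b + 2y = 4.24 + 2×1.42 = 7.080 m
R = A/P = 6.021/7.080 = 0.8504 m
Q = (1/n)·A·R^(2/3)·S^(1/2) = (1/0.030) × 6.021 × 0.8504^(2/3) × 0.0016^(1/2) = 7.206 m³/s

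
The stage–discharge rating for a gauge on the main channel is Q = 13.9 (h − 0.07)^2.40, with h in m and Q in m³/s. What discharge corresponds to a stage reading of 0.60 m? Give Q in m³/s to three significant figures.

3.03 m³/s

Q = 13.9 × (0.60 − 0.07)^2.40 = 13.9 × 0.53^2.40 = 3.029 m³/s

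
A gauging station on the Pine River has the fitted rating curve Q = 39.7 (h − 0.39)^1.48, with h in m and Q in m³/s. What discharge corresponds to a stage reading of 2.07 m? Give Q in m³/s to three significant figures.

Q = 39.7 × (2.07 − 0.39)^1.48 = 39.7 × 1.68^1.48 = 85.56 m³/s

85.6 m³/s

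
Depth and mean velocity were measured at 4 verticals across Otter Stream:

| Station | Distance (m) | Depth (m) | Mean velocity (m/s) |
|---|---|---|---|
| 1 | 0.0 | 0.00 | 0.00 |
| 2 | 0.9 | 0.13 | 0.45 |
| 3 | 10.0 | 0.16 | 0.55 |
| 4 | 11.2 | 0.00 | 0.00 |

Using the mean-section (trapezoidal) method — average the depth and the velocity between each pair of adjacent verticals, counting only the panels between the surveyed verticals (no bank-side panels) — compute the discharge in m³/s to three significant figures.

Panel 1-2: Δb = 0.9 m, d̄ = (0.00+0.13)/2 = 0.065, v̄ = (0.00+0.45)/2 = 0.225 → q = 0.9×0.065×0.225 = 0.01316 m³/s
Panel 2-3: Δb = 9.1 m, d̄ = (0.13+0.16)/2 = 0.145, v̄ = (0.45+0.55)/2 = 0.5 → q = 9.1×0.145×0.5 = 0.6598 m³/s
Panel 3-4: Δb = 1.2 m, d̄ = (0.16+0.00)/2 = 0.08, v̄ = (0.55+0.00)/2 = 0.275 → q = 1.2×0.08×0.275 = 0.02640 m³/s
Q = Σ q = 0.6993 m³/s

0.699 m³/s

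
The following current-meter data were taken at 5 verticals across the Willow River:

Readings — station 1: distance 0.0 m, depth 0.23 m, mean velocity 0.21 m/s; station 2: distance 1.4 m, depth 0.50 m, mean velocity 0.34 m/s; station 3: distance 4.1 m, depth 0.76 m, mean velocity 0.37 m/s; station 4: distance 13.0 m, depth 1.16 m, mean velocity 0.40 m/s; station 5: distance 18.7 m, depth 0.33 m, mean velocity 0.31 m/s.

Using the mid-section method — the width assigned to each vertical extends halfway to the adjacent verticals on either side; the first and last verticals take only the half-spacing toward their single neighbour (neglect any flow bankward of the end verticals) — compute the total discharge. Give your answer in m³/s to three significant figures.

5.69 m³/s

w_1 = (1.4 − 0.0)/2 = 0.7 m; q_1 = 0.21 × 0.23 × 0.7 = 0.03381 m³/s
w_2 = (4.1 − 0.0)/2 = 2.05 m; q_2 = 0.34 × 0.50 × 2.05 = 0.3485 m³/s
w_3 = (13.0 − 1.4)/2 = 5.8 m; q_3 = 0.37 × 0.76 × 5.8 = 1.631 m³/s
w_4 = (18.7 − 4.1)/2 = 7.3 m; q_4 = 0.40 × 1.16 × 7.3 = 3.387 m³/s
w_5 = (18.7 − 13.0)/2 = 2.85 m; q_5 = 0.31 × 0.33 × 2.85 = 0.2916 m³/s
Q = Σ qᵢ = 5.692 m³/s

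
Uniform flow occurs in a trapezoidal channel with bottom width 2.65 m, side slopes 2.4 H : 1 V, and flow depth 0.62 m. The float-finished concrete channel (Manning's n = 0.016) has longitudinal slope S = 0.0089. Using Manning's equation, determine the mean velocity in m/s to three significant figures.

3.39 m/s

A = (b + z·y)·y = (2.65 + 2.4×0.62)×0.62 = 2.566 m²
P = b + 2y√(1+z²) = 2.65 + 2×0.62×√(1+2.4²) = 5.874 m
R = A/P = 2.566/5.874 = 0.4368 m
Q = (1/n)·A·R^(2/3)·S^(1/2) = (1/0.016) × 2.566 × 0.4368^(2/3) × 0.0089^(1/2) = 8.708 m³/s
V = Q/A = 8.708/2.566 = 3.394 m/s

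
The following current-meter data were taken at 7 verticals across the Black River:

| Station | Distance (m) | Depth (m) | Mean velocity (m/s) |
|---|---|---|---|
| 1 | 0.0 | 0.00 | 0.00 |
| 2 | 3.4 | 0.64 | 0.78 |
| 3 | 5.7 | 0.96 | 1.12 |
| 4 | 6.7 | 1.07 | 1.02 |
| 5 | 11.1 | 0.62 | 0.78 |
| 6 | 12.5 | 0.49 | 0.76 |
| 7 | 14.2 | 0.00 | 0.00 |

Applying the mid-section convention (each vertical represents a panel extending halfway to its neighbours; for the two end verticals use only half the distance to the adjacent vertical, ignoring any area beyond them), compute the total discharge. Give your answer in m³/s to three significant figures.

w_2 = (5.7 − 0.0)/2 = 2.85 m; q_2 = 0.78 × 0.64 × 2.85 = 1.423 m³/s
w_3 = (6.7 − 3.4)/2 = 1.65 m; q_3 = 1.12 × 0.96 × 1.65 = 1.774 m³/s
w_4 = (11.1 − 5.7)/2 = 2.7 m; q_4 = 1.02 × 1.07 × 2.7 = 2.947 m³/s
w_5 = (12.5 − 6.7)/2 = 2.9 m; q_5 = 0.78 × 0.62 × 2.9 = 1.402 m³/s
w_6 = (14.2 − 11.1)/2 = 1.55 m; q_6 = 0.76 × 0.49 × 1.55 = 0.5772 m³/s
Stations 1, 7 contribute zero (depth or velocity is 0).
Q = Σ qᵢ = 8.123 m³/s

8.12 m³/s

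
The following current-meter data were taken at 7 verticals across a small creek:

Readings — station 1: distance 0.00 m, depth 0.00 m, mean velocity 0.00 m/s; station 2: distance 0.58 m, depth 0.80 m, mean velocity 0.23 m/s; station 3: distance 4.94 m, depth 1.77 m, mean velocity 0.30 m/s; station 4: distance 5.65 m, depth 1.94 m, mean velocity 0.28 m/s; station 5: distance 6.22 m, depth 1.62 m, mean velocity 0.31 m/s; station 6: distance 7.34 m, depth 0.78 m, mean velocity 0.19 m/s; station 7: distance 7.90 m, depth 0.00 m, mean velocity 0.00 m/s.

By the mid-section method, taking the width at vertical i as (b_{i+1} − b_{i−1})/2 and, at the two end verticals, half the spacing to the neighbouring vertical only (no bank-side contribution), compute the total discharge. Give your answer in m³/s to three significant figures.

2.70 m³/s

w_2 = (4.94 − 0.00)/2 = 2.47 m; q_2 = 0.23 × 0.80 × 2.47 = 0.4545 m³/s
w_3 = (5.65 − 0.58)/2 = 2.535 m; q_3 = 0.30 × 1.77 × 2.535 = 1.346 m³/s
w_4 = (6.22 − 4.94)/2 = 0.64 m; q_4 = 0.28 × 1.94 × 0.64 = 0.3476 m³/s
w_5 = (7.34 − 5.65)/2 = 0.845 m; q_5 = 0.31 × 1.62 × 0.845 = 0.4244 m³/s
w_6 = (7.90 − 6.22)/2 = 0.84 m; q_6 = 0.19 × 0.78 × 0.84 = 0.1245 m³/s
Stations 1, 7 contribute zero (depth or velocity is 0).
Q = Σ qᵢ = 2.697 m³/s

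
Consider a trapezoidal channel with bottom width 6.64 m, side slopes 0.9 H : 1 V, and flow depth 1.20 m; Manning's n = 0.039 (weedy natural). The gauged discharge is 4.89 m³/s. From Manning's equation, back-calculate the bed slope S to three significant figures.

A = (b + z·y)·y = (6.64 + 0.9×1.20)×1.20 = 9.264 m²
P = b + 2y√(1+z²) = 6.64 + 2×1.20×√(1+0.9²) = 9.869 m
R = A/P = 9.264/9.869 = 0.9387 m
S = (Q·n / (1·A·R^(2/3)))² = (4.89×0.039 / (1×9.264×0.9587))² = 0.0004611

0.000461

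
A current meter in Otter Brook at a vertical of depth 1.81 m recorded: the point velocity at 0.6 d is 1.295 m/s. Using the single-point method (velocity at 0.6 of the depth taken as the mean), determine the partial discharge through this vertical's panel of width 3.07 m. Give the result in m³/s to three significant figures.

7.20 m³/s

v̄ = v₀.₆ = 1.295 m/s
q = v̄ × d × w = 1.295 × 1.81 × 3.07 = 7.196 m³/s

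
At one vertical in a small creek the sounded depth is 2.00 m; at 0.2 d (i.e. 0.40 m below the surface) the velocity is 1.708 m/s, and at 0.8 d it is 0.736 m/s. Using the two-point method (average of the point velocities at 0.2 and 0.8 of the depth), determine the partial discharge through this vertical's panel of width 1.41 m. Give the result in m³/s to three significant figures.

v̄ = (1.708 + 0.736) / 2 = 1.222 m/s
q = v̄ × d × w = 1.222 × 2.00 × 1.41 = 3.446 m³/s

3.45 m³/s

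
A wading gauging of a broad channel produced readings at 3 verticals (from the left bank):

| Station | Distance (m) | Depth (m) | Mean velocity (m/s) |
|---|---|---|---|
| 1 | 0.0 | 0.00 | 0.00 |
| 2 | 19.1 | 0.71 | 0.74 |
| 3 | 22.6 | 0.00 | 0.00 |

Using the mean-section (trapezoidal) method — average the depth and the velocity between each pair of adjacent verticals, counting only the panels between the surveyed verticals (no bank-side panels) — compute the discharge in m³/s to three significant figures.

Panel 1-2: Δb = 19.1 m, d̄ = (0.00+0.71)/2 = 0.355, v̄ = (0.00+0.74)/2 = 0.37 → q = 19.1×0.355×0.37 = 2.509 m³/s
Panel 2-3: Δb = 3.5 m, d̄ = (0.71+0.00)/2 = 0.355, v̄ = (0.74+0.00)/2 = 0.37 → q = 3.5×0.355×0.37 = 0.4597 m³/s
Q = Σ q = 2.969 m³/s

2.97 m³/s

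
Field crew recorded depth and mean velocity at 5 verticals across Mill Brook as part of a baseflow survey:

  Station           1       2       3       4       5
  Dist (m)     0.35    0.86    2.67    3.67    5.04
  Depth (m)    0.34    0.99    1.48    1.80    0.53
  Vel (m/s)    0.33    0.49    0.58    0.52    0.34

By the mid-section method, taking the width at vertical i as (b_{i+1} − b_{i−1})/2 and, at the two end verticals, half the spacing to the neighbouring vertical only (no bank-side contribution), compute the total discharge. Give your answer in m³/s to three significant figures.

3.03 m³/s

w_1 = (0.86 − 0.35)/2 = 0.255 m; q_1 = 0.33 × 0.34 × 0.255 = 0.02861 m³/s
w_2 = (2.67 − 0.35)/2 = 1.16 m; q_2 = 0.49 × 0.99 × 1.16 = 0.5627 m³/s
w_3 = (3.67 − 0.86)/2 = 1.405 m; q_3 = 0.58 × 1.48 × 1.405 = 1.206 m³/s
w_4 = (5.04 − 2.67)/2 = 1.185 m; q_4 = 0.52 × 1.80 × 1.185 = 1.109 m³/s
w_5 = (5.04 − 3.67)/2 = 0.685 m; q_5 = 0.34 × 0.53 × 0.685 = 0.1234 m³/s
Q = Σ qᵢ = 3.030 m³/s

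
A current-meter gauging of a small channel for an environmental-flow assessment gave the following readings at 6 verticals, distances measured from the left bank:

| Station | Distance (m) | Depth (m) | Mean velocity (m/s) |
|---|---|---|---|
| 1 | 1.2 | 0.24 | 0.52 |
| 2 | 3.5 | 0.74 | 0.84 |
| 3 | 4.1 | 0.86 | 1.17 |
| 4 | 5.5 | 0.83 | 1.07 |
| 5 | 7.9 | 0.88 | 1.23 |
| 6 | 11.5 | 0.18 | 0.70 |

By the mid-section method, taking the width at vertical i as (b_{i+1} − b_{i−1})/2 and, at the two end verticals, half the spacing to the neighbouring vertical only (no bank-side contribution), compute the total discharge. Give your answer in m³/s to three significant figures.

w_1 = (3.5 − 1.2)/2 = 1.15 m; q_1 = 0.52 × 0.24 × 1.15 = 0.1435 m³/s
w_2 = (4.1 − 1.2)/2 = 1.45 m; q_2 = 0.84 × 0.74 × 1.45 = 0.9013 m³/s
w_3 = (5.5 − 3.5)/2 = 1 m; q_3 = 1.17 × 0.86 × 1 = 1.006 m³/s
w_4 = (7.9 − 4.1)/2 = 1.9 m; q_4 = 1.07 × 0.83 × 1.9 = 1.687 m³/s
w_5 = (11.5 − 5.5)/2 = 3 m; q_5 = 1.23 × 0.88 × 3 = 3.247 m³/s
w_6 = (11.5 − 7.9)/2 = 1.8 m; q_6 = 0.70 × 0.18 × 1.8 = 0.2268 m³/s
Q = Σ qᵢ = 7.212 m³/s

7.21 m³/s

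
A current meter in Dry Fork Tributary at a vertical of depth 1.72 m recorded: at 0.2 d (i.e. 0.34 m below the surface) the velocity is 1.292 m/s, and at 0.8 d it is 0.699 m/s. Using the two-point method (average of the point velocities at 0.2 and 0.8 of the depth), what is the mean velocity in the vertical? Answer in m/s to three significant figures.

0.996 m/s

v̄ = (1.292 + 0.699) / 2 = 0.9955 m/s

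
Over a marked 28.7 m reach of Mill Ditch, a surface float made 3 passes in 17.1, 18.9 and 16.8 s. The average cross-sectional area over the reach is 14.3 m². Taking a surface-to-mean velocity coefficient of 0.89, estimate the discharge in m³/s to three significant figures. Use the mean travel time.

20.8 m³/s

t̄ = (17.1 + 18.9 + 16.8) / 3 = 17.6 s
v_surface = L / t̄ = 28.7 / 17.6 = 1.631 m/s
v_mean = 0.89 × 1.631 = 1.451 m/s
Q = A × v_mean = 14.3 × 1.451 = 20.75 m³/s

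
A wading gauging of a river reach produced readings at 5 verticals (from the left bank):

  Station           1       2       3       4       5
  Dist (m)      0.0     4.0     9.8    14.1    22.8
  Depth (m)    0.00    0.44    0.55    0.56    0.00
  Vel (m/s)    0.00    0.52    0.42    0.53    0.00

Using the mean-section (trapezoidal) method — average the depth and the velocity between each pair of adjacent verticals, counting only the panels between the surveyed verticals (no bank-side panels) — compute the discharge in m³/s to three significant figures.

Panel 1-2: Δb = 4 m, d̄ = (0.00+0.44)/2 = 0.22, v̄ = (0.00+0.52)/2 = 0.26 → q = 4×0.22×0.26 = 0.2288 m³/s
Panel 2-3: Δb = 5.8 m, d̄ = (0.44+0.55)/2 = 0.495, v̄ = (0.52+0.42)/2 = 0.47 → q = 5.8×0.495×0.47 = 1.349 m³/s
Panel 3-4: Δb = 4.3 m, d̄ = (0.55+0.56)/2 = 0.555, v̄ = (0.42+0.53)/2 = 0.475 → q = 4.3×0.555×0.475 = 1.134 m³/s
Panel 4-5: Δb = 8.7 m, d̄ = (0.56+0.00)/2 = 0.28, v̄ = (0.53+0.00)/2 = 0.265 → q = 8.7×0.28×0.265 = 0.6455 m³/s
Q = Σ q = 3.357 m³/s

3.36 m³/s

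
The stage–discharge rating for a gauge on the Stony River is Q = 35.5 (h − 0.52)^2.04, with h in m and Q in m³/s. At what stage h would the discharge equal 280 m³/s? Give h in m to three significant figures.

h − h₀ = (Q/C)^(1/b) = (280/35.5)^(1/2.04) = 2.752 m
h = 0.52 + 2.752 = 3.272 m

3.27 m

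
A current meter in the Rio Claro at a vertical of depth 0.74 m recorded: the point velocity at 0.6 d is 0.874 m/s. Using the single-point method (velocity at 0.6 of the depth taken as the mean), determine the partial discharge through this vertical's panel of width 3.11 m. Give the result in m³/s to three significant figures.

2.01 m³/s

v̄ = v₀.₆ = 0.874 m/s
q = v̄ × d × w = 0.8740 × 0.74 × 3.11 = 2.011 m³/s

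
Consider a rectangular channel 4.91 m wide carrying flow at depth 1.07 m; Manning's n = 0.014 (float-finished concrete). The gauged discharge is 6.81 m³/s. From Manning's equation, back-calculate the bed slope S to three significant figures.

0.000487

A = b·y = 4.91 × 1.07 = 5.254 m²
P = b + 2y = 4.91 + 2×1.07 = 7.050 m
R = A/P = 5.254/7.050 = 0.7452 m
S = (Q·n / (1·A·R^(2/3)))² = (6.81×0.014 / (1×5.254×0.8220))² = 0.0004874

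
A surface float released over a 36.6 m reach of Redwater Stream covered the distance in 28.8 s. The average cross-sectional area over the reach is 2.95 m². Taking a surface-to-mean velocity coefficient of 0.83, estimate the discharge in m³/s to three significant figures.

3.11 m³/s

v_surface = L / t̄ = 36.6 / 28.8 = 1.271 m/s
v_mean = 0.83 × 1.271 = 1.055 m/s
Q = A × v_mean = 2.95 × 1.055 = 3.112 m³/s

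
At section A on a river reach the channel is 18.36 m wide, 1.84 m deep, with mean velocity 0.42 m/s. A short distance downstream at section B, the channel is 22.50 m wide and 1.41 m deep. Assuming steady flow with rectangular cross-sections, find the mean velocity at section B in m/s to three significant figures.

Q = A₁V₁ = (18.36×1.84) × 0.42 = 14.19 m³/s
A₂ = 22.50 × 1.41 = 31.73 m²
V₂ = Q/A₂ = 14.19/31.73 = 0.4472 m/s

0.447 m/s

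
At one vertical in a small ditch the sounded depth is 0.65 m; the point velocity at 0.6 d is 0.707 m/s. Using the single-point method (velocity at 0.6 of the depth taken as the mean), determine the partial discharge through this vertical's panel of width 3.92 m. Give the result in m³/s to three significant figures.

v̄ = v₀.₆ = 0.707 m/s
q = v̄ × d × w = 0.7070 × 0.65 × 3.92 = 1.801 m³/s

1.80 m³/s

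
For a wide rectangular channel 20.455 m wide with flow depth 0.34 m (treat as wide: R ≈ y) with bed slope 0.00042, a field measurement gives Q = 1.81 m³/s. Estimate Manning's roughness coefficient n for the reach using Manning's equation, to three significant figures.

0.0384

A = b·y = 20.455 × 0.34 = 6.955 m²
Wide channel: R ≈ y = 0.34 m
n = (1/Q)·A·R^(2/3)·S^(1/2) = (1/1.81) × 6.955 × 0.4871 × 0.02049 = 0.03836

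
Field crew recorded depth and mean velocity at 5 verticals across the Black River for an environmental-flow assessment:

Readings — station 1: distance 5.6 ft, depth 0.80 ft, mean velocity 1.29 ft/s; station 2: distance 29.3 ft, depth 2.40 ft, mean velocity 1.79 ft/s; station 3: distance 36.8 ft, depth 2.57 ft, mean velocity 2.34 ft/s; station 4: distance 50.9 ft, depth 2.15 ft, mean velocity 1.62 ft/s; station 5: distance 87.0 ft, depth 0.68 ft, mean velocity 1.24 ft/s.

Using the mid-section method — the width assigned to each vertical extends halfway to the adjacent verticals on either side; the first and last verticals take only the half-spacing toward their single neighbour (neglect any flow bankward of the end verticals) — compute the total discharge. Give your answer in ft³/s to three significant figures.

247 ft³/s

w_1 = (29.3 − 5.6)/2 = 11.85 ft; q_1 = 1.29 × 0.80 × 11.85 = 12.23 ft³/s
w_2 = (36.8 − 5.6)/2 = 15.6 ft; q_2 = 1.79 × 2.40 × 15.6 = 67.02 ft³/s
w_3 = (50.9 − 29.3)/2 = 10.8 ft; q_3 = 2.34 × 2.57 × 10.8 = 64.95 ft³/s
w_4 = (87.0 − 36.8)/2 = 25.1 ft; q_4 = 1.62 × 2.15 × 25.1 = 87.42 ft³/s
w_5 = (87.0 − 50.9)/2 = 18.05 ft; q_5 = 1.24 × 0.68 × 18.05 = 15.22 ft³/s
Q = Σ qᵢ = 246.8 ft³/s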